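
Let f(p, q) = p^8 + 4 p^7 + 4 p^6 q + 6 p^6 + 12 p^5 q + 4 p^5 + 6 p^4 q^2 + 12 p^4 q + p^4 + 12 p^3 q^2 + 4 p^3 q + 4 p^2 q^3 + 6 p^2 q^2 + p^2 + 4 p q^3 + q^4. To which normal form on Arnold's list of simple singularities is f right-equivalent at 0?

A_{3}

The Hessian of f at 0 is [[2, 0], [0, 0]] with rank 1, so corank 1. A Groebner basis of the Jacobian ideal J(f) in C{p,q} is {q^3, p}; counting standard monomials gives mu = 3. Corank 1: A-series; mu = 3 gives A_3.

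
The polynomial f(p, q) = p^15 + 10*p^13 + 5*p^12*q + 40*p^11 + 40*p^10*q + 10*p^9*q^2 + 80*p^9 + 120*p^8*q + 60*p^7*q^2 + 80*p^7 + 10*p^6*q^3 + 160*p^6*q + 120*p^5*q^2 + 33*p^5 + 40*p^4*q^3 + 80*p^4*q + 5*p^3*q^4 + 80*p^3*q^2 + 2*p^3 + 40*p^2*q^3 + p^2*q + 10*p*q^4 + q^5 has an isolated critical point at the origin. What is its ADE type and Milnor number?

Type D6, Milnor number mu = 6.

The Hessian of f at 0 has rank 0. Corank 2; j^3 = p^2*(2*p + q) has shape L^2 M (L != M), so D-series; mu = 6 gives D_6.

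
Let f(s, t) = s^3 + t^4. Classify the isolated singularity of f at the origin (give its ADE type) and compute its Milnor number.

The Hessian of f at 0 is [[0, 0], [0, 0]] with rank 0, so corank 2. A Groebner basis of the Jacobian ideal J(f) in C{s,t} is {t^3, s^2}; counting standard monomials gives mu = 6. Corank 2; j^3 = s^3 is a perfect cube, so E-series; the 4-jet and mu = 6 give E_6.

Type E_6, Milnor number mu = 6.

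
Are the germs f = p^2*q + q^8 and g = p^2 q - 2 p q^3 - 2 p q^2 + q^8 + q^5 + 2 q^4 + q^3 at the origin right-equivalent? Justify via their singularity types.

Yes.

The Hessian of f at 0 is [[0, 0], [0, 0]] with rank 0, so corank 2. A Groebner basis of the Jacobian ideal J(f) in C{p,q} is {p^2/8 + q^7, p^3, p*q}; counting standard monomials gives mu = 9. Corank 2; j^3 = p^2*q has shape L^2 M (L != M), so D-series; mu = 9 gives D_9. The Hessian of g at 0 is [[0, 0], [0, 0]] with rank 0, so corank 2. A Groebner basis of the Jacobian ideal J(g) in C{p,q} is {p^4 - 6*p^3 + 14*p^2*q + p^2/2 - 23*p*q^2/2 + 5*p*q/2 - 3*q^2, p^3*q - 3*p^3 + 6*p^2*q + p^2/8 - 33*p*q^2/8 + 7*p*q/8 - q^2, -p^3 + p^2*q^2 + p^2*q, -p*q + q^3 + q^2}; counting standard monomials gives mu = 9. Corank 2; j^3 = q*(p - q)^2 has shape L^2 M (L != M), so D-series; mu = 9 gives D_9. Both have type D_9, hence right-equivalent.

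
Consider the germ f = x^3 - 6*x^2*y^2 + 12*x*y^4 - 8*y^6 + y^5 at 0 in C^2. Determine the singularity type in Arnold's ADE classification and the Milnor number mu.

The Hessian of f at 0 has rank 0. Corank 2; j^3 = x^3 is a perfect cube, so E-series; the 5-jet and mu = 8 give E_8.

Type E8, Milnor number mu = 8.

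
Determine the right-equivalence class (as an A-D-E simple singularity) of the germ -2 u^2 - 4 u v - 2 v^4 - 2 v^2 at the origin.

A_3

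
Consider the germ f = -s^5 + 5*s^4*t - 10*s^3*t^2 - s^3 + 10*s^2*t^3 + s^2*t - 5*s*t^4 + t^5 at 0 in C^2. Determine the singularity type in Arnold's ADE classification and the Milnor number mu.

The Hessian of f at 0 has rank 0. Corank 2; j^3 = -s^2*(s - t) has shape L^2 M (L != M), so D-series; mu = 6 gives D_6.

Type D_{6}, Milnor number mu = 6.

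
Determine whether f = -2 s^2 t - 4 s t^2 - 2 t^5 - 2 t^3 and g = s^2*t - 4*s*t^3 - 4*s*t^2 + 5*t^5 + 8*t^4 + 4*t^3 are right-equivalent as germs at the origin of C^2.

The Hessian of f at 0 has rank 0. Corank 2; j^3 = -2*t*(s + t)^2 has shape L^2 M (L != M), so D-series; mu = 6 gives D_6. The Hessian of g at 0 has rank 0. Corank 2; j^3 = t*(s - 2*t)^2 has shape L^2 M (L != M), so D-series; mu = 6 gives D_6. Both have type D_6, hence right-equivalent.

Yes.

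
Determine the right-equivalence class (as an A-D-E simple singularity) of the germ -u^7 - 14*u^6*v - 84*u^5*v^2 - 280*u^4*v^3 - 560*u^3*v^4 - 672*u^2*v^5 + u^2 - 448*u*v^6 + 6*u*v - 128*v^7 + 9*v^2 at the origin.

A_{6}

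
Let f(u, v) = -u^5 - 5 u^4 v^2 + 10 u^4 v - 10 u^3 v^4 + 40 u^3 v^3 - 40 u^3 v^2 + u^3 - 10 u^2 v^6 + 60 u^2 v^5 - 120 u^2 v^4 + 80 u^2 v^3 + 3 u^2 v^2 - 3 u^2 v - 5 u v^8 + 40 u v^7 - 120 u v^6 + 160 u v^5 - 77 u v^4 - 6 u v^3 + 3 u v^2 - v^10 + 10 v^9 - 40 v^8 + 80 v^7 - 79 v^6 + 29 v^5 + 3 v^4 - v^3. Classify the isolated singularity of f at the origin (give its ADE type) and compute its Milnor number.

The Hessian of f at 0 is [[0, 0], [0, 0]] with rank 0, so corank 2. A Groebner basis of the Jacobian ideal J(f) in C{u,v} is {5*u^2/4 + u*v^3 + 5*u*v^2/2 - 5*u*v/2 - 5*v^3/2 + 5*v^2/4, u^2 + 2*u*v^2 - 2*u*v + v^4 - 2*v^3 + v^2, u^3 - 3*u^2/2 - 6*u*v^2 + 3*u*v + 5*v^3 - 3*v^2/2, u^2*v - u^2/2 - 3*u*v^2 + u*v + 2*v^3 - v^2/2}; counting standard monomials gives mu = 8. Corank 2; j^3 = (u - v)^3 is a perfect cube, so E-series; the 5-jet and mu = 8 give E_8.

Type E_8, Milnor number mu = 8.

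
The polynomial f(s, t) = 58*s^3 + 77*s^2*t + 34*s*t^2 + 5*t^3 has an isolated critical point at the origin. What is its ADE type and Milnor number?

The Hessian of f at 0 has rank 0. Corank 2; j^3 = (2*s + t)*(29*s^2 + 24*s*t + 5*t^2) splits into three distinct lines over C (the quadratic factor has nonzero discriminant), so D_4.

Type D4, Milnor number mu = 4.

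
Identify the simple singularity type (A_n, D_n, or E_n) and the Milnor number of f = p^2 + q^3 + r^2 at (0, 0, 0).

Type A_2, Milnor number mu = 2.

The Hessian of f at 0 has rank 2. Corank 1: A-series; mu = 2 gives A_2.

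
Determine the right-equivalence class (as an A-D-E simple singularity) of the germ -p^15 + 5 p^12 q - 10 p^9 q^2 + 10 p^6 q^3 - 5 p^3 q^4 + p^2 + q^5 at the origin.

A4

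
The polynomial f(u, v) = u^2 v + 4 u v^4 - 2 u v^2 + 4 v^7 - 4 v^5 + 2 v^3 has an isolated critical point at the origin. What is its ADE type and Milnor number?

The Hessian of f at 0 has rank 0. Corank 2; j^3 = v*(u^2 - 2*u*v + 2*v^2) splits into three distinct lines over C (the quadratic factor has nonzero discriminant), so D_4.

Type D_4, Milnor number mu = 4.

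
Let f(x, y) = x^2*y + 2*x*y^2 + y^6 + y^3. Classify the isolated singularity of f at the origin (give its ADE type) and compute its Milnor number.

Type D_7, Milnor number mu = 7.

The Hessian of f at 0 has rank 0. Corank 2; j^3 = y*(x + y)^2 has shape L^2 M (L != M), so D-series; mu = 7 gives D_7.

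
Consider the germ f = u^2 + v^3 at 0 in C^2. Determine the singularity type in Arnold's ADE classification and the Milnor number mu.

Type A_2, Milnor number mu = 2.

The Hessian of f at 0 has rank 1. Corank 1: A-series; mu = 2 gives A_2.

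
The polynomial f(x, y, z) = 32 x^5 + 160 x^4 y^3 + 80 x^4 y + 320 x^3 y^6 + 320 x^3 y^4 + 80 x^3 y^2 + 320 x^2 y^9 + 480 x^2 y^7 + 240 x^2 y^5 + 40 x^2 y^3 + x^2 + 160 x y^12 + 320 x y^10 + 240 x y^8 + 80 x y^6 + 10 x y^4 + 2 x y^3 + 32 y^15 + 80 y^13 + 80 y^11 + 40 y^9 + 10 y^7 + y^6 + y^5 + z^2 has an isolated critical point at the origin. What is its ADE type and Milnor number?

Type A_4, Milnor number mu = 4.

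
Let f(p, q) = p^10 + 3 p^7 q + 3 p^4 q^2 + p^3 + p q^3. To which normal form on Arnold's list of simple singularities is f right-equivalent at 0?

E7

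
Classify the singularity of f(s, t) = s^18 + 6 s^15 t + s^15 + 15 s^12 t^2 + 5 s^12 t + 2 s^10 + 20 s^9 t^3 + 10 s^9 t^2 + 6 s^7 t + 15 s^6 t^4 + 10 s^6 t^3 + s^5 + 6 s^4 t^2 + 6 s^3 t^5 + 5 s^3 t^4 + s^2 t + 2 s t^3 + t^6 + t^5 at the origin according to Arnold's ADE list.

D_7

The Hessian of f at 0 is [[0, 0], [0, 0]] with rank 0, so corank 2. A Groebner basis of the Jacobian ideal J(f) in C{s,t} is {s^3, s^2*t + s^2/6 + s*t^2/6, s*t + t^3}; counting standard monomials gives mu = 7. Corank 2; j^3 = s^2*t has shape L^2 M (L != M), so D-series; mu = 7 gives D_7.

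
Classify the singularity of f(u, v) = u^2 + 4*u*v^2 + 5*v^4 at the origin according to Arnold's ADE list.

A3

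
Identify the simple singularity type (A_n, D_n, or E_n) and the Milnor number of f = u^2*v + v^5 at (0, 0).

Type D_6, Milnor number mu = 6.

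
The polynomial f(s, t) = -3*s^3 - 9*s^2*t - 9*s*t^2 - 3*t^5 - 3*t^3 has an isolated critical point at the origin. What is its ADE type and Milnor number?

Type E_{8}, Milnor number mu = 8.

The Hessian of f at 0 is [[0, 0], [0, 0]] with rank 0, so corank 2. A Groebner basis of the Jacobian ideal J(f) in C{s,t} is {t^4, s^2 + 2*s*t + t^2}; counting standard monomials gives mu = 8. Corank 2; j^3 = -3*(s + t)^3 is a perfect cube, so E-series; the 5-jet and mu = 8 give E_8.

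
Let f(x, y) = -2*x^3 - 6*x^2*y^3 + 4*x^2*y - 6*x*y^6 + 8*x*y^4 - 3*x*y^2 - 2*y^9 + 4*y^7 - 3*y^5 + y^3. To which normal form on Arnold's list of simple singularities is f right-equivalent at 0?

The Hessian of f at 0 has rank 0. Corank 2; j^3 = -(x - y)*(2*x^2 - 2*x*y + y^2) splits into three distinct lines over C (the quadratic factor has nonzero discriminant), so D_4.

D4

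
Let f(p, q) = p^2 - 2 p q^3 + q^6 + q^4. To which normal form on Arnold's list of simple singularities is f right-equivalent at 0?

The Hessian of f at 0 is [[2, 0], [0, 0]] with rank 1, so corank 1. A Groebner basis of the Jacobian ideal J(f) in C{p,q} is {q^3, p}; counting standard monomials gives mu = 3. Corank 1: A-series; mu = 3 gives A_3.

A3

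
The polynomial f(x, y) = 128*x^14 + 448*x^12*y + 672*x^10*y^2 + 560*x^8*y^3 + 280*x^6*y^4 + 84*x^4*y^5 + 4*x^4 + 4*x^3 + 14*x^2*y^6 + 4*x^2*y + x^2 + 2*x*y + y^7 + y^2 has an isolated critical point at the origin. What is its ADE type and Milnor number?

The Hessian of f at 0 has rank 1. Corank 1: A-series; mu = 6 gives A_6.

Type A_{6}, Milnor number mu = 6.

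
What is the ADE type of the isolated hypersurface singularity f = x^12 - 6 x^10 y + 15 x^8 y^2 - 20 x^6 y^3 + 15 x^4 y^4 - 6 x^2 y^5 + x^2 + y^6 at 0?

A_5

The Hessian of f at 0 has rank 1. Corank 1: A-series; mu = 5 gives A_5.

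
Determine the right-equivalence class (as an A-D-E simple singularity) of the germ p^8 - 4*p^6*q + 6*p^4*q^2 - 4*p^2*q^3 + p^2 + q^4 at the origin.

A3

The Hessian of f at 0 has rank 1. Corank 1: A-series; mu = 3 gives A_3.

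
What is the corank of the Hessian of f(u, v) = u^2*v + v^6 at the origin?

2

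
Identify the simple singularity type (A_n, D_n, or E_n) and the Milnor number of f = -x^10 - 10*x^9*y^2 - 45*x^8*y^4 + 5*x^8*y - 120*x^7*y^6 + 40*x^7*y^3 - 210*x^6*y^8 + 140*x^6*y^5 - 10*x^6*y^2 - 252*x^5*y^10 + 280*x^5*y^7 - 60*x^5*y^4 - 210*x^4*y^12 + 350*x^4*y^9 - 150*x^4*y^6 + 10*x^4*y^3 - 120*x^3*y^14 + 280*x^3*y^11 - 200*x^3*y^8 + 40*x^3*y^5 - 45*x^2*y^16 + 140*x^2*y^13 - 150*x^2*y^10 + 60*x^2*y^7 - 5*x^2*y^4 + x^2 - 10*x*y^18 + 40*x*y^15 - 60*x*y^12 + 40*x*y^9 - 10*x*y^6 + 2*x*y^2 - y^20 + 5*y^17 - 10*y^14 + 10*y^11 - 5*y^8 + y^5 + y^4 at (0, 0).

Type A4, Milnor number mu = 4.

The Hessian of f at 0 is [[2, 0], [0, 0]] with rank 1, so corank 1. A Groebner basis of the Jacobian ideal J(f) in C{x,y} is {x^2, x + y^2}; counting standard monomials gives mu = 4. Corank 1: A-series; mu = 4 gives A_4.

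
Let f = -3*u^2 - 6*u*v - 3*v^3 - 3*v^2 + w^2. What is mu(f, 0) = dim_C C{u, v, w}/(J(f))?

The Hessian of f at 0 is [[-6, -6, 0], [-6, -6, 0], [0, 0, 2]] with rank 2, so corank 1. A Groebner basis of the Jacobian ideal J(f) in C{u,v,w} is {v^2, u + v, w}; counting standard monomials gives mu = 2. Corank 1: A-series; mu = 2 gives A_2.

2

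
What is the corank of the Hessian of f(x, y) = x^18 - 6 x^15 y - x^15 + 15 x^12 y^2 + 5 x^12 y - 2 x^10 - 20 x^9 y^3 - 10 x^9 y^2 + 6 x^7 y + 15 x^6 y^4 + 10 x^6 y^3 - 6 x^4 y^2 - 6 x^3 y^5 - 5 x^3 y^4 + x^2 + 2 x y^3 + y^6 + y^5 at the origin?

1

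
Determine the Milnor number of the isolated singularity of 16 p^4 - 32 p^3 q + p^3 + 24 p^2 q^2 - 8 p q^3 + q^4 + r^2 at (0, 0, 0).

6

The Hessian of f at 0 is [[0, 0, 0], [0, 0, 0], [0, 0, 2]] with rank 1, so corank 2. A Groebner basis of the Jacobian ideal J(f) in C{p,q,r} is {q^4, p*q^2 - q^3/6, p^2, r}; counting standard monomials gives mu = 6. Corank 2; j^3 = p^3 is a perfect cube, so E-series; the 4-jet and mu = 6 give E_6.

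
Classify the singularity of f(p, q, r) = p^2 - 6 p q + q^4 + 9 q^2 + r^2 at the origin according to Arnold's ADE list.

A_{3}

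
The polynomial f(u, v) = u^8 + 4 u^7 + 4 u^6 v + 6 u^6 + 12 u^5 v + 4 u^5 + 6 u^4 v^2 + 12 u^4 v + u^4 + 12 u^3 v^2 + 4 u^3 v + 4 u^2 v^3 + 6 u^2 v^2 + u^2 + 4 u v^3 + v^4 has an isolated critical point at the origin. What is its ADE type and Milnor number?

Type A_3, Milnor number mu = 3.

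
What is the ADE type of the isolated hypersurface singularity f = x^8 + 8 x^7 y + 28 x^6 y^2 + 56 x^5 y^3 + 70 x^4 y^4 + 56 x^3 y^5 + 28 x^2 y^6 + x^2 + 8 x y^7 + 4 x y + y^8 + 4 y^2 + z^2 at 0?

The Hessian of f at 0 has rank 2. Corank 1: A-series; mu = 7 gives A_7.

A7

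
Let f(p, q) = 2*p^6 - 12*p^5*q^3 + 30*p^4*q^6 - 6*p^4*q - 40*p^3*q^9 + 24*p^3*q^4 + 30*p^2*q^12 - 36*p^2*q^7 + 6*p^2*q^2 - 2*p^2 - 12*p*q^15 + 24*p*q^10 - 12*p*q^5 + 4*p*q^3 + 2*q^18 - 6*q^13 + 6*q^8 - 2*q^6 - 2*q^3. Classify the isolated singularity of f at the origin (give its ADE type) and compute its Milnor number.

The Hessian of f at 0 has rank 1. Corank 1: A-series; mu = 2 gives A_2.

Type A_{2}, Milnor number mu = 2.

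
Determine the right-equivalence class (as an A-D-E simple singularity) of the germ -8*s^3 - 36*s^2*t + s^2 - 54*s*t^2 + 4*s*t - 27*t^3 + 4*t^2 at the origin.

The Hessian of f at 0 has rank 1. Corank 1: A-series; mu = 2 gives A_2.

A_2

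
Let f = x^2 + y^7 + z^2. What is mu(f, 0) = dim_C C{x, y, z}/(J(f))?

6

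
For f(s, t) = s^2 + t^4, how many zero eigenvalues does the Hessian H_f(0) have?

The Hessian at 0 is [[2, 0], [0, 0]] of rank 1; hence corank 1.

1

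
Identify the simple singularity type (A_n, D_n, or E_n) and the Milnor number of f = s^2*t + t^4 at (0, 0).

The Hessian of f at 0 has rank 0. Corank 2; j^3 = s^2*t has shape L^2 M (L != M), so D-series; mu = 5 gives D_5.

Type D5, Milnor number mu = 5.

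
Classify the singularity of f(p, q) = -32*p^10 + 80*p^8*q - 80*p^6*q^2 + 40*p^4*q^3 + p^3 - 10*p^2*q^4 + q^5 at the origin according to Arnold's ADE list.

The Hessian of f at 0 is [[0, 0], [0, 0]] with rank 0, so corank 2. A Groebner basis of the Jacobian ideal J(f) in C{p,q} is {q^4, p^2}; counting standard monomials gives mu = 8. Corank 2; j^3 = p^3 is a perfect cube, so E-series; the 5-jet and mu = 8 give E_8.

E8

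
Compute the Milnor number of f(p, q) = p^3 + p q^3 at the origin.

The Hessian of f at 0 has rank 0. Corank 2; j^3 = p^3 is a perfect cube, so E-series; the 4-jet and mu = 7 give E_7.

7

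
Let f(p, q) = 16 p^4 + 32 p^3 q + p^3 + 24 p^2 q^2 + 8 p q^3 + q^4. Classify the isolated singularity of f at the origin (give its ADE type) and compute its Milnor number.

Type E6, Milnor number mu = 6.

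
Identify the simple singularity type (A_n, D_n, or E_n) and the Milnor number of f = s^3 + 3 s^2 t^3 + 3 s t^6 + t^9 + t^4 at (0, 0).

Type E6, Milnor number mu = 6.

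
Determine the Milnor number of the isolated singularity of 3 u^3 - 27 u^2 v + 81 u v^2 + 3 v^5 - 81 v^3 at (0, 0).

8

The Hessian of f at 0 has rank 0. Corank 2; j^3 = 3*(u - 3*v)^3 is a perfect cube, so E-series; the 5-jet and mu = 8 give E_8.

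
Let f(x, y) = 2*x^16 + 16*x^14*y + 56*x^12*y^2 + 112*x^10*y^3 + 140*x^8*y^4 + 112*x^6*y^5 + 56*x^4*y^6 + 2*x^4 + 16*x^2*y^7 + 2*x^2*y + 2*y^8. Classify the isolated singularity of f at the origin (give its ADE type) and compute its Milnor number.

Type D_9, Milnor number mu = 9.

The Hessian of f at 0 is [[0, 0], [0, 0]] with rank 0, so corank 2. A Groebner basis of the Jacobian ideal J(f) in C{x,y} is {x^2/8 + y^7, x^3, x*y}; counting standard monomials gives mu = 9. Corank 2; j^3 = 2*x^2*y has shape L^2 M (L != M), so D-series; mu = 9 gives D_9.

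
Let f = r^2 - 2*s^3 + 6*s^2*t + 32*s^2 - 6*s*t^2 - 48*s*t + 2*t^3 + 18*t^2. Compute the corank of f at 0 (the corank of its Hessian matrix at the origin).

1

The Hessian at 0 is [[64, -48, 0], [-48, 36, 0], [0, 0, 2]] of rank 2; hence corank 1.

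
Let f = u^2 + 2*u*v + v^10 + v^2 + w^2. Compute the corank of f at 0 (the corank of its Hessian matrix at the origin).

1

Hessian at 0 has rank 2.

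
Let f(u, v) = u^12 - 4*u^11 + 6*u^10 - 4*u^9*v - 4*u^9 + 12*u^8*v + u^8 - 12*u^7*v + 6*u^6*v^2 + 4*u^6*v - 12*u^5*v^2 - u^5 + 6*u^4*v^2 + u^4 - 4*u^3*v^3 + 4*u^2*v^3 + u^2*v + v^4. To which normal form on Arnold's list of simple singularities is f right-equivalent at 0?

D_{5}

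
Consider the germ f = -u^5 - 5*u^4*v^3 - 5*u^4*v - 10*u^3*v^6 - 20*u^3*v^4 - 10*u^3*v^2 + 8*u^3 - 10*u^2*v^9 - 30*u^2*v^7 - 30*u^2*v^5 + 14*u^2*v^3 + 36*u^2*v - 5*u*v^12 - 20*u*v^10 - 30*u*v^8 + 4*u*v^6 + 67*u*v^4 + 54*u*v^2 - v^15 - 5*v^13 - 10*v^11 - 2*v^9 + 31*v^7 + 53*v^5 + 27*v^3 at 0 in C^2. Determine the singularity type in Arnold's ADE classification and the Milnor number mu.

Type E_8, Milnor number mu = 8.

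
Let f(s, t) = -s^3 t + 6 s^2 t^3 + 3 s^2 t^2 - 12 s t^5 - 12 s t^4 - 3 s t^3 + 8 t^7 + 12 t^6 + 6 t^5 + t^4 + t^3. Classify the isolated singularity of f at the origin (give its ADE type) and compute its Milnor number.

Type E_{7}, Milnor number mu = 7.

The Hessian of f at 0 is [[0, 0], [0, 0]] with rank 0, so corank 2. A Groebner basis of the Jacobian ideal J(f) in C{s,t} is {s^3 - 3*s*t^2 - 3*t^2, s^2*t - 2*s*t^2, t^3}; counting standard monomials gives mu = 7. Corank 2; j^3 = t^3 is a perfect cube, so E-series; the 4-jet and mu = 7 give E_7.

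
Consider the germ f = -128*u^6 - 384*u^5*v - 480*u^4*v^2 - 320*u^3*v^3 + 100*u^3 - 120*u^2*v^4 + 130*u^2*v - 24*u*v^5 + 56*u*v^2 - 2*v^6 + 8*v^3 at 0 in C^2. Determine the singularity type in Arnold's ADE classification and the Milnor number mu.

Type D_7, Milnor number mu = 7.

The Hessian of f at 0 has rank 0. Corank 2; j^3 = 2*(2*u + v)*(5*u + 2*v)^2 has shape L^2 M (L != M), so D-series; mu = 7 gives D_7.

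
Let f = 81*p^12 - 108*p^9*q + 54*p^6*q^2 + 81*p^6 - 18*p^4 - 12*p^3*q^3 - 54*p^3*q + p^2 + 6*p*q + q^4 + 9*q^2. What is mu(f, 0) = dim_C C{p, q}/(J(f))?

The Hessian of f at 0 is [[2, 6], [6, 18]] with rank 1, so corank 1. A Groebner basis of the Jacobian ideal J(f) in C{p,q} is {q^3, p + 3*q}; counting standard monomials gives mu = 3. Corank 1: A-series; mu = 3 gives A_3.

3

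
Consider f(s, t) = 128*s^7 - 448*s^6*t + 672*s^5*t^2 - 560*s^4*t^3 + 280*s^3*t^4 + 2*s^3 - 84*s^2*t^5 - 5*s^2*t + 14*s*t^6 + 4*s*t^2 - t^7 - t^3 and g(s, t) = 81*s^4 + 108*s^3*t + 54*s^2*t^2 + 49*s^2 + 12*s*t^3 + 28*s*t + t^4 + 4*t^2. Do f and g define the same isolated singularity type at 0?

The Hessian of f at 0 has rank 0. Corank 2; j^3 = (s - t)^2*(2*s - t) has shape L^2 M (L != M), so D-series; mu = 8 gives D_8. The Hessian of g at 0 has rank 1. Corank 1: A-series; mu = 3 gives A_3. f is D_8 but g is A_3, hence not right-equivalent.

No.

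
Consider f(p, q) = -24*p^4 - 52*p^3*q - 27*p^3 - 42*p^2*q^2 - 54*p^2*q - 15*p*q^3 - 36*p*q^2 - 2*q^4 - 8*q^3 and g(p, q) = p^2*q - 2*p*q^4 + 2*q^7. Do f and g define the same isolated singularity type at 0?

No.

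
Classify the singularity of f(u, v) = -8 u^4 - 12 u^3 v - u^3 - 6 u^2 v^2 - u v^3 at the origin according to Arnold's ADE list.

E_{7}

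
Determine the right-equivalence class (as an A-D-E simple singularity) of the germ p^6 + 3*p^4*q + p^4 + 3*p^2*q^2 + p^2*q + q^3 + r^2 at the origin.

D_{4}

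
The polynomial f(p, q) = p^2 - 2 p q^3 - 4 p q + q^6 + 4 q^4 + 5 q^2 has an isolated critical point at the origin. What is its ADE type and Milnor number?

Type A_1, Milnor number mu = 1.

The Hessian of f at 0 is [[2, -4], [-4, 10]] with rank 2, so corank 0. A Groebner basis of the Jacobian ideal J(f) in C{p,q} is {p, q}; counting standard monomials gives mu = 1. Corank 0: nondegenerate Morse point, so A_1.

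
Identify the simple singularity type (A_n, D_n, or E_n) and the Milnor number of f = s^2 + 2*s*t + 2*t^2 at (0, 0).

Type A_{1}, Milnor number mu = 1.

The Hessian of f at 0 is [[2, 2], [2, 4]] with rank 2, so corank 0. A Groebner basis of the Jacobian ideal J(f) in C{s,t} is {s, t}; counting standard monomials gives mu = 1. Corank 0: nondegenerate Morse point, so A_1.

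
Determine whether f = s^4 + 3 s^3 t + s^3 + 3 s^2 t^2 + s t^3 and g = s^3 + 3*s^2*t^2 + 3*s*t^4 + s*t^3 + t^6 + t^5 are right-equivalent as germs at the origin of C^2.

The Hessian of f at 0 has rank 0. Corank 2; j^3 = s^3 is a perfect cube, so E-series; the 4-jet and mu = 7 give E_7. The Hessian of g at 0 has rank 0. Corank 2; j^3 = s^3 is a perfect cube, so E-series; the 4-jet and mu = 7 give E_7. Both have type E_7, hence right-equivalent.

Yes.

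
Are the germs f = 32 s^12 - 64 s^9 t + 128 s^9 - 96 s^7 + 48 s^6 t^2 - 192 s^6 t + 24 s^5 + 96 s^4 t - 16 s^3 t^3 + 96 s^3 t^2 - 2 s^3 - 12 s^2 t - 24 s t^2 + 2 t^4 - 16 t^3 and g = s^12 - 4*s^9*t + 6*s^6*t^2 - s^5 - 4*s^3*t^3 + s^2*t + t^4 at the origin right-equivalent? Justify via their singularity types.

No.

The Hessian of f at 0 is [[0, 0], [0, 0]] with rank 0, so corank 2. A Groebner basis of the Jacobian ideal J(f) in C{s,t} is {t^3, s^2 + 4*s*t + 4*t^2}; counting standard monomials gives mu = 6. Corank 2; j^3 = -2*(s + 2*t)^3 is a perfect cube, so E-series; the 4-jet and mu = 6 give E_6. The Hessian of g at 0 is [[0, 0], [0, 0]] with rank 0, so corank 2. A Groebner basis of the Jacobian ideal J(g) in C{s,t} is {s^3, s^2/4 + t^3, s*t}; counting standard monomials gives mu = 5. Corank 2; j^3 = s^2*t has shape L^2 M (L != M), so D-series; mu = 5 gives D_5. f is E_6 but g is D_5, hence not right-equivalent.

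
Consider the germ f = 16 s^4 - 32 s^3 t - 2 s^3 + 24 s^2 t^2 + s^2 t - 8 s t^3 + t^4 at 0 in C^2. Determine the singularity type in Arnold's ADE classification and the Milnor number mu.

Type D_5, Milnor number mu = 5.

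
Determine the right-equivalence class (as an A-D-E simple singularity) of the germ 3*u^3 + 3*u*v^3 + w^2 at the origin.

E_{7}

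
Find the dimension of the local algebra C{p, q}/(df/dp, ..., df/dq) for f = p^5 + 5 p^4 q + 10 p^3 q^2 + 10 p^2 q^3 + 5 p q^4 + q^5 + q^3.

The Hessian of f at 0 has rank 0. Corank 2; j^3 = q^3 is a perfect cube, so E-series; the 5-jet and mu = 8 give E_8.

8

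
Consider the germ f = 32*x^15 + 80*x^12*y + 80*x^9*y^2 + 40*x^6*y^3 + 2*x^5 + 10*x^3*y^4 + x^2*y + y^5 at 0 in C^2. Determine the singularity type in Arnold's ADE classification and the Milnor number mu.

The Hessian of f at 0 is [[0, 0], [0, 0]] with rank 0, so corank 2. A Groebner basis of the Jacobian ideal J(f) in C{x,y} is {x^2/5 + y^4, x^3, x*y}; counting standard monomials gives mu = 6. Corank 2; j^3 = x^2*y has shape L^2 M (L != M), so D-series; mu = 6 gives D_6.

Type D6, Milnor number mu = 6.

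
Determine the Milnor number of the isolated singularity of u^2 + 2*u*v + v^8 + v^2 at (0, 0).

7

The Hessian of f at 0 is [[2, 2], [2, 2]] with rank 1, so corank 1. A Groebner basis of the Jacobian ideal J(f) in C{u,v} is {v^7, u + v}; counting standard monomials gives mu = 7. Corank 1: A-series; mu = 7 gives A_7.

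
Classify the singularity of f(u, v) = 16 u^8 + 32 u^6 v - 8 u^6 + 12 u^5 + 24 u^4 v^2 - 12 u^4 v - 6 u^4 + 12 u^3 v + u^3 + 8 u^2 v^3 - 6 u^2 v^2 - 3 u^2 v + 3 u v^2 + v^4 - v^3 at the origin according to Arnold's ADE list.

The Hessian of f at 0 is [[0, 0], [0, 0]] with rank 0, so corank 2. A Groebner basis of the Jacobian ideal J(f) in C{u,v} is {u^3 - 3*u^2/4 + 3*u*v/2 - 3*v^2/4, u^2*v - u^2/2 + u*v - v^2/2, -u^2/4 + u*v^2 + u*v/2 - v^2/4, v^3}; counting standard monomials gives mu = 6. Corank 2; j^3 = (u - v)^3 is a perfect cube, so E-series; the 4-jet and mu = 6 give E_6.

E_6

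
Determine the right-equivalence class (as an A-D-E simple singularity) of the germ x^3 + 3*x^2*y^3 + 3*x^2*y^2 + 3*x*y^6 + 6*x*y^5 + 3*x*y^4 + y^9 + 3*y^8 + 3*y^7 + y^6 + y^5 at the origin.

The Hessian of f at 0 has rank 0. Corank 2; j^3 = x^3 is a perfect cube, so E-series; the 5-jet and mu = 8 give E_8.

E8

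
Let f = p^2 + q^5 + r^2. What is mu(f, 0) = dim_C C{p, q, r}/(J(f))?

4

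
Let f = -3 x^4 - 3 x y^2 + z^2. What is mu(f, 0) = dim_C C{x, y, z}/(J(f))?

The Hessian of f at 0 has rank 1. Corank 2; j^3 = -3*x*y^2 has shape L^2 M (L != M), so D-series; mu = 5 gives D_5.

5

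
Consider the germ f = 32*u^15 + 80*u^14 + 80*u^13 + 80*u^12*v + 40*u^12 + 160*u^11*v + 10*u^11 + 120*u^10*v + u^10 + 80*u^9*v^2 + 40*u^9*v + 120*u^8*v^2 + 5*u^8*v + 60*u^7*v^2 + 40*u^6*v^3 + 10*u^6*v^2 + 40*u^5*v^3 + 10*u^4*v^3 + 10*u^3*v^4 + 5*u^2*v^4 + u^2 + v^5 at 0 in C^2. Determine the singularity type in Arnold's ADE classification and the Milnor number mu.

Type A_4, Milnor number mu = 4.

The Hessian of f at 0 has rank 1. Corank 1: A-series; mu = 4 gives A_4.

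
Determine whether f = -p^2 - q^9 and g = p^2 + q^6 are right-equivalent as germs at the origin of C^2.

No.

The Hessian of f at 0 has rank 1. Corank 1: A-series; mu = 8 gives A_8. The Hessian of g at 0 has rank 1. Corank 1: A-series; mu = 5 gives A_5. f is A_8 but g is A_5, hence not right-equivalent.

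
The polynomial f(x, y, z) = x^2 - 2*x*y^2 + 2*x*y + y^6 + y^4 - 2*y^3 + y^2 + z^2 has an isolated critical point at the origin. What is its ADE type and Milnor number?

Type A_5, Milnor number mu = 5.

The Hessian of f at 0 has rank 2. Corank 1: A-series; mu = 5 gives A_5.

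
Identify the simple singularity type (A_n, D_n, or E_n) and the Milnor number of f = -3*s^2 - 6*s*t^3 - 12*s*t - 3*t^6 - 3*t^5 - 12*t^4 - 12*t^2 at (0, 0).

Type A4, Milnor number mu = 4.

The Hessian of f at 0 has rank 1. Corank 1: A-series; mu = 4 gives A_4.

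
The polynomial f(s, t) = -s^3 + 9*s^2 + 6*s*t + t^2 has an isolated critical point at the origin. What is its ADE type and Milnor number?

The Hessian of f at 0 is [[18, 6], [6, 2]] with rank 1, so corank 1. A Groebner basis of the Jacobian ideal J(f) in C{s,t} is {t^2, s + t/3}; counting standard monomials gives mu = 2. Corank 1: A-series; mu = 2 gives A_2.

Type A_{2}, Milnor number mu = 2.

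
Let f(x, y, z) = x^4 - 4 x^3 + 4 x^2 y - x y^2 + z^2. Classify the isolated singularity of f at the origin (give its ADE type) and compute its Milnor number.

Type D5, Milnor number mu = 5.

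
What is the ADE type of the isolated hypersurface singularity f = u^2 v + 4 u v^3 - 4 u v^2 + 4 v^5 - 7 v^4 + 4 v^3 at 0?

The Hessian of f at 0 has rank 0. Corank 2; j^3 = v*(u - 2*v)^2 has shape L^2 M (L != M), so D-series; mu = 5 gives D_5.

D_5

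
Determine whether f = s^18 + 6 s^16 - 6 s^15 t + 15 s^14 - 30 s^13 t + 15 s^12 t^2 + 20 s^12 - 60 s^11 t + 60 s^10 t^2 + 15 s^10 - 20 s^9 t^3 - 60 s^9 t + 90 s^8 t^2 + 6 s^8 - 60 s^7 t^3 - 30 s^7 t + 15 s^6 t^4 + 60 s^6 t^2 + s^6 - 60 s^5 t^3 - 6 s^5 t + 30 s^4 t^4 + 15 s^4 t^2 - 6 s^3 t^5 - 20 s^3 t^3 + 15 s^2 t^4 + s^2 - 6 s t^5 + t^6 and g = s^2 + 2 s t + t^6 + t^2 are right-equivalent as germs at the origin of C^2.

Yes.

The Hessian of f at 0 has rank 1. Corank 1: A-series; mu = 5 gives A_5. The Hessian of g at 0 has rank 1. Corank 1: A-series; mu = 5 gives A_5. Both have type A_5, hence right-equivalent.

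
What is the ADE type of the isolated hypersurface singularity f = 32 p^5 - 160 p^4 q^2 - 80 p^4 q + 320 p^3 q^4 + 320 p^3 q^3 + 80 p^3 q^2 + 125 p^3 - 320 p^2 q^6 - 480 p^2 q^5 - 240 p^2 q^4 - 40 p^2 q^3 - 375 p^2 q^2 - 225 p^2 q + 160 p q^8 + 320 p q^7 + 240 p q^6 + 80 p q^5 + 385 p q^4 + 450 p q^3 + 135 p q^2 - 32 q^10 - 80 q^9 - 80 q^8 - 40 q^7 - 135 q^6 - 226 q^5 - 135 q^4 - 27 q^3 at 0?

E_8

The Hessian of f at 0 has rank 0. Corank 2; j^3 = (5*p - 3*q)^3 is a perfect cube, so E-series; the 5-jet and mu = 8 give E_8.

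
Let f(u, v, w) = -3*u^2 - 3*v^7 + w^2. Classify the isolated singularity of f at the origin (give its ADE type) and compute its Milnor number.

Type A_{6}, Milnor number mu = 6.

The Hessian of f at 0 is [[-6, 0, 0], [0, 0, 0], [0, 0, 2]] with rank 2, so corank 1. A Groebner basis of the Jacobian ideal J(f) in C{u,v,w} is {v^6, u, w}; counting standard monomials gives mu = 6. Corank 1: A-series; mu = 6 gives A_6.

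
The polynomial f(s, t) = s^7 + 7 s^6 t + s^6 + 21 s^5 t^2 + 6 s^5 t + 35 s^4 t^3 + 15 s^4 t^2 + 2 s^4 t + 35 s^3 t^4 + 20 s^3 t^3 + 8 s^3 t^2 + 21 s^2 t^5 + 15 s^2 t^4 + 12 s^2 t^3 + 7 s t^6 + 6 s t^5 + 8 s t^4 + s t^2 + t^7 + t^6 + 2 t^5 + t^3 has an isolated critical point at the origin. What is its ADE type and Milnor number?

The Hessian of f at 0 has rank 0. Corank 2; j^3 = t^2*(s + t) has shape L^2 M (L != M), so D-series; mu = 7 gives D_7.

Type D7, Milnor number mu = 7.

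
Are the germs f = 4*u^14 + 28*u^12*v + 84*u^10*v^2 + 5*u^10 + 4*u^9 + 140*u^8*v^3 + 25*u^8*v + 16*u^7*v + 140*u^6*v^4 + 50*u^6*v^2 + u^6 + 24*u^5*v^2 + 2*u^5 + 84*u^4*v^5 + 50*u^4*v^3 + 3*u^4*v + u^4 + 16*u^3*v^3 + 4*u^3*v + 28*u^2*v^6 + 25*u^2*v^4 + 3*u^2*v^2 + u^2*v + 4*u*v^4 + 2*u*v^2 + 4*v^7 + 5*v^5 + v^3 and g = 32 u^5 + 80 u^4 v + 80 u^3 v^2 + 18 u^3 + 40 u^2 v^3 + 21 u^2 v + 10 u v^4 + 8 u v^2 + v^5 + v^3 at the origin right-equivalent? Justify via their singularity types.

Yes.

The Hessian of f at 0 is [[0, 0], [0, 0]] with rank 0, so corank 2. A Groebner basis of the Jacobian ideal J(f) in C{u,v} is {u^3 + u^2/4 - u*v/2 - 3*v^2/4, u^2*v - u^2/2 + v^2/2, 3*u^2/4 + u*v^2 + u*v/2 - v^2/4, -u^2 - u*v + v^3}; counting standard monomials gives mu = 6. Corank 2; j^3 = v*(u + v)^2 has shape L^2 M (L != M), so D-series; mu = 6 gives D_6. The Hessian of g at 0 is [[0, 0], [0, 0]] with rank 0, so corank 2. A Groebner basis of the Jacobian ideal J(g) in C{u,v} is {-243*u*v/10 + v^4 - 81*v^2/10, u*v^2 + v^3/3, u^2 + 5*u*v/6 + v^2/6}; counting standard monomials gives mu = 6. Corank 2; j^3 = (2*u + v)*(3*u + v)^2 has shape L^2 M (L != M), so D-series; mu = 6 gives D_6. Both have type D_6, hence right-equivalent.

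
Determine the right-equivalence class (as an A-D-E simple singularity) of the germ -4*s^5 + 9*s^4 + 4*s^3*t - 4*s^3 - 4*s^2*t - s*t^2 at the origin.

D5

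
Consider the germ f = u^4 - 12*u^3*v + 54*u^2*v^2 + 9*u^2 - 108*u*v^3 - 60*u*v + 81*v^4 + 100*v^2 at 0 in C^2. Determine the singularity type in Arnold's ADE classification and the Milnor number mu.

The Hessian of f at 0 has rank 1. Corank 1: A-series; mu = 3 gives A_3.

Type A_{3}, Milnor number mu = 3.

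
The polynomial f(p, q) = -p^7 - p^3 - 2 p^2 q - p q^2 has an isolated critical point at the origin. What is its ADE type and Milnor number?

Type D8, Milnor number mu = 8.

The Hessian of f at 0 is [[0, 0], [0, 0]] with rank 0, so corank 2. A Groebner basis of the Jacobian ideal J(f) in C{p,q} is {p*q/7 + q^6 + q^2/7, p*q^2 + q^3, p^2 + p*q}; counting standard monomials gives mu = 8. Corank 2; j^3 = -p*(p + q)^2 has shape L^2 M (L != M), so D-series; mu = 8 gives D_8.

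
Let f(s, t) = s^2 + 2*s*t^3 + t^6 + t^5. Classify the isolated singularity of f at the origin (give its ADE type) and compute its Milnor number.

Type A_4, Milnor number mu = 4.

The Hessian of f at 0 has rank 1. Corank 1: A-series; mu = 4 gives A_4.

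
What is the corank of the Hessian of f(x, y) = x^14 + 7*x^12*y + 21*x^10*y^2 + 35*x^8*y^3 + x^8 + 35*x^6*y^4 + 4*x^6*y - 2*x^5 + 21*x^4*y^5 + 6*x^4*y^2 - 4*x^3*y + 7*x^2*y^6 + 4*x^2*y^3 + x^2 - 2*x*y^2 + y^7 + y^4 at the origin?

1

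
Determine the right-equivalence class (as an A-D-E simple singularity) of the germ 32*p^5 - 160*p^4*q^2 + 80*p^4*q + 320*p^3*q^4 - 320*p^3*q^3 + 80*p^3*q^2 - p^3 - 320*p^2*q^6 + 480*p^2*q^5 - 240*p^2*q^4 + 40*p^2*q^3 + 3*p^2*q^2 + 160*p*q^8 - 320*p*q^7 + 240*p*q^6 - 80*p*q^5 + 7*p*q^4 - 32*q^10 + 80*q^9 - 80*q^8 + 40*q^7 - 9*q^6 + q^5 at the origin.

E8

The Hessian of f at 0 has rank 0. Corank 2; j^3 = -p^3 is a perfect cube, so E-series; the 5-jet and mu = 8 give E_8.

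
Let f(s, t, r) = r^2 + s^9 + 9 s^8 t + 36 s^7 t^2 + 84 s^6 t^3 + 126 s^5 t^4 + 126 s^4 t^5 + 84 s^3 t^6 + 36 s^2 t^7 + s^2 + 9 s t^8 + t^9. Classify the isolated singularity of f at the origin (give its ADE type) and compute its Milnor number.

Type A_8, Milnor number mu = 8.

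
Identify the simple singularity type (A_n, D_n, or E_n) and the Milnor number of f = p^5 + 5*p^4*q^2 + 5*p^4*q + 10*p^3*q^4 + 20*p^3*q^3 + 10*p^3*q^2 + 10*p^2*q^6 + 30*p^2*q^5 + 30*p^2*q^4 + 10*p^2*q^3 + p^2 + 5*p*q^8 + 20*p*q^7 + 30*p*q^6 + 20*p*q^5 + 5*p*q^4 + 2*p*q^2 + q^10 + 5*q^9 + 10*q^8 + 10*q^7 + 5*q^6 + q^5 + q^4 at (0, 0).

Type A_4, Milnor number mu = 4.

The Hessian of f at 0 is [[2, 0], [0, 0]] with rank 1, so corank 1. A Groebner basis of the Jacobian ideal J(f) in C{p,q} is {p^2, p + q^2}; counting standard monomials gives mu = 4. Corank 1: A-series; mu = 4 gives A_4.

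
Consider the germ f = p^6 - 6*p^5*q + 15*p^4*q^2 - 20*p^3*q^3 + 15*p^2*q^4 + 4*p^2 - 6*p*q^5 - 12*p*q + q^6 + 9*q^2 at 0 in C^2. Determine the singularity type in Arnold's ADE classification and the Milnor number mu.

Type A_5, Milnor number mu = 5.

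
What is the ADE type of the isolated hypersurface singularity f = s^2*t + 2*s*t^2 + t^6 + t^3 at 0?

The Hessian of f at 0 has rank 0. Corank 2; j^3 = t*(s + t)^2 has shape L^2 M (L != M), so D-series; mu = 7 gives D_7.

D_7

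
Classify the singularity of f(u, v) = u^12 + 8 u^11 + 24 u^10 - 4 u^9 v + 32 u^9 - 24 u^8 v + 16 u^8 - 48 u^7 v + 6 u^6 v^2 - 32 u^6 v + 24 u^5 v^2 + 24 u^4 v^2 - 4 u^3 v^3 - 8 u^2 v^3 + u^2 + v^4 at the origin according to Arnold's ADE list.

The Hessian of f at 0 has rank 1. Corank 1: A-series; mu = 3 gives A_3.

A3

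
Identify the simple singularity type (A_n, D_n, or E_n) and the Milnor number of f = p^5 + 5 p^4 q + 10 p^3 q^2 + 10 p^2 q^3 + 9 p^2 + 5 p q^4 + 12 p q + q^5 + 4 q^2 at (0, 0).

The Hessian of f at 0 has rank 1. Corank 1: A-series; mu = 4 gives A_4.

Type A4, Milnor number mu = 4.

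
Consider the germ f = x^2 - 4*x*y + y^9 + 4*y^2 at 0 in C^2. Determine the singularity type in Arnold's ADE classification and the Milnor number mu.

Type A_{8}, Milnor number mu = 8.

The Hessian of f at 0 is [[2, -4], [-4, 8]] with rank 1, so corank 1. A Groebner basis of the Jacobian ideal J(f) in C{x,y} is {y^8, x - 2*y}; counting standard monomials gives mu = 8. Corank 1: A-series; mu = 8 gives A_8.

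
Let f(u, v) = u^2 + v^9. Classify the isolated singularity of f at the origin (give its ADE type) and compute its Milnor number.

The Hessian of f at 0 is [[2, 0], [0, 0]] with rank 1, so corank 1. A Groebner basis of the Jacobian ideal J(f) in C{u,v} is {v^8, u}; counting standard monomials gives mu = 8. Corank 1: A-series; mu = 8 gives A_8.

Type A_{8}, Milnor number mu = 8.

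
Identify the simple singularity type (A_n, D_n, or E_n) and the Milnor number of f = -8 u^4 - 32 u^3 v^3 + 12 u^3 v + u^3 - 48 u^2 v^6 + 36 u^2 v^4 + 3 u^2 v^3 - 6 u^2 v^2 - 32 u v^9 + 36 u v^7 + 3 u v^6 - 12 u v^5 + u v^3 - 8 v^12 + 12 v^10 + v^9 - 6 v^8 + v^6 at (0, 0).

The Hessian of f at 0 has rank 0. Corank 2; j^3 = u^3 is a perfect cube, so E-series; the 4-jet and mu = 7 give E_7.

Type E7, Milnor number mu = 7.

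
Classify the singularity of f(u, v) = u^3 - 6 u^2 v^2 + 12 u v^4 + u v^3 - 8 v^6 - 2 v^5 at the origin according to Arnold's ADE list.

E_{7}

The Hessian of f at 0 is [[0, 0], [0, 0]] with rank 0, so corank 2. A Groebner basis of the Jacobian ideal J(f) in C{u,v} is {-u^2/4 + v^4 - v^3/12, u^3, u^2*v + u^2/12 + v^3/36, -u^2/2 + u*v^2 - v^3/6}; counting standard monomials gives mu = 7. Corank 2; j^3 = u^3 is a perfect cube, so E-series; the 4-jet and mu = 7 give E_7.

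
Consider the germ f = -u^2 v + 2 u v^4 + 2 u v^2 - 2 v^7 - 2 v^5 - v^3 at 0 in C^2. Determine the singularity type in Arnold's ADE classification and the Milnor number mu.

Type D_{8}, Milnor number mu = 8.

The Hessian of f at 0 has rank 0. Corank 2; j^3 = -v*(u - v)^2 has shape L^2 M (L != M), so D-series; mu = 8 gives D_8.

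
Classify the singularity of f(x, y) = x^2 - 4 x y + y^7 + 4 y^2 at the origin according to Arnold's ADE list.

A_6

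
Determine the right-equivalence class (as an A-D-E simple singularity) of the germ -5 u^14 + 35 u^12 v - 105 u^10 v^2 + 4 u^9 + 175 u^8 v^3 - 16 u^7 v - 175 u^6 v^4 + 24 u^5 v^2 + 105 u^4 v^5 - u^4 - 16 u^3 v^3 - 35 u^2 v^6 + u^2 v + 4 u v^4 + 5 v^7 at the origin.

The Hessian of f at 0 is [[0, 0], [0, 0]] with rank 0, so corank 2. A Groebner basis of the Jacobian ideal J(f) in C{u,v} is {-2*u^2/3 + u*v^3, u*v/2 + v^4, u^3, u^2*v}; counting standard monomials gives mu = 8. Corank 2; j^3 = u^2*v has shape L^2 M (L != M), so D-series; mu = 8 gives D_8.

D_8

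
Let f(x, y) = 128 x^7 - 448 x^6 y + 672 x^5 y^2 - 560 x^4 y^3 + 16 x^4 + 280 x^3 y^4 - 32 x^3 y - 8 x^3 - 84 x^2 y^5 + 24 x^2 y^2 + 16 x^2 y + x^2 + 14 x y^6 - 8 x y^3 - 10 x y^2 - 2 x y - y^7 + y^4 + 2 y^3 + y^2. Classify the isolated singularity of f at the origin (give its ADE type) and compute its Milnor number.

Type A_6, Milnor number mu = 6.

The Hessian of f at 0 is [[2, -2], [-2, 2]] with rank 1, so corank 1. A Groebner basis of the Jacobian ideal J(f) in C{x,y} is {-7*x*y/3 + 5*x/12 + y^4 + 2*y^3/3 + 23*y^2/12 - 5*y/12, x*y^2 - 2*x*y/3 + x/12 - 2*y^3/3 + 7*y^2/12 - y/12, x^2 - x*y - x/4 + y^2/4 + y/4}; counting standard monomials gives mu = 6. Corank 1: A-series; mu = 6 gives A_6.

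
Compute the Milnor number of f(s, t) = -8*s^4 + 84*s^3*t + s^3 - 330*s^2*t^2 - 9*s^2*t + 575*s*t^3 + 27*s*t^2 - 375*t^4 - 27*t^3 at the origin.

The Hessian of f at 0 has rank 0. Corank 2; j^3 = (s - 3*t)^3 is a perfect cube, so E-series; the 4-jet and mu = 7 give E_7.

7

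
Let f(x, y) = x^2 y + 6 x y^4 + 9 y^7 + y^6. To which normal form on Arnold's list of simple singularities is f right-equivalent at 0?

The Hessian of f at 0 has rank 0. Corank 2; j^3 = x^2*y has shape L^2 M (L != M), so D-series; mu = 7 gives D_7.

D_7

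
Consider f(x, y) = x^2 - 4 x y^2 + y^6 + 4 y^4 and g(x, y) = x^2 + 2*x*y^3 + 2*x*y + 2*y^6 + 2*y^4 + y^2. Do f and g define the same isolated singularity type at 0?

The Hessian of f at 0 is [[2, 0], [0, 0]] with rank 1, so corank 1. A Groebner basis of the Jacobian ideal J(f) in C{x,y} is {x^3, x^2*y, -x/2 + y^2}; counting standard monomials gives mu = 5. Corank 1: A-series; mu = 5 gives A_5. The Hessian of g at 0 is [[2, 2], [2, 2]] with rank 1, so corank 1. A Groebner basis of the Jacobian ideal J(g) in C{x,y} is {x*y^2 - x - y, x + y^3 + y, x^2 + 2*x*y + y^2}; counting standard monomials gives mu = 5. Corank 1: A-series; mu = 5 gives A_5. Both have type A_5, hence right-equivalent.

Yes.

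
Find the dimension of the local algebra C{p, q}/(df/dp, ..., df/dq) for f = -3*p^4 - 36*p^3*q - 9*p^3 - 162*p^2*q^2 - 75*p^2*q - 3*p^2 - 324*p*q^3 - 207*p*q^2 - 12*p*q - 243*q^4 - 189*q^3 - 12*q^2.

2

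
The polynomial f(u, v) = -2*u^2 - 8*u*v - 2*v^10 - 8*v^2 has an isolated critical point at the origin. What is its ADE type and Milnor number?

The Hessian of f at 0 has rank 1. Corank 1: A-series; mu = 9 gives A_9.

Type A9, Milnor number mu = 9.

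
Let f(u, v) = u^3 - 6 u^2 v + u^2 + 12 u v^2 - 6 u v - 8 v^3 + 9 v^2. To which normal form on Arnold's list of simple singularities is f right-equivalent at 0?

A_{2}

The Hessian of f at 0 is [[2, -6], [-6, 18]] with rank 1, so corank 1. A Groebner basis of the Jacobian ideal J(f) in C{u,v} is {v^2, u - 3*v}; counting standard monomials gives mu = 2. Corank 1: A-series; mu = 2 gives A_2.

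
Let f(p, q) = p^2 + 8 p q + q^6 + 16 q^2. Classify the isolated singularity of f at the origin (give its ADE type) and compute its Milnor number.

The Hessian of f at 0 has rank 1. Corank 1: A-series; mu = 5 gives A_5.

Type A_{5}, Milnor number mu = 5.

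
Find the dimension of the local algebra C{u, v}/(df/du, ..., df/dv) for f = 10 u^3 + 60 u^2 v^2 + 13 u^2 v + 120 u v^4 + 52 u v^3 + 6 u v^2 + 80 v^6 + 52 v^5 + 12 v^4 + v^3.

The Hessian of f at 0 has rank 0. Corank 2; j^3 = (2*u + v)*(5*u^2 + 4*u*v + v^2) splits into three distinct lines over C (the quadratic factor has nonzero discriminant), so D_4.

4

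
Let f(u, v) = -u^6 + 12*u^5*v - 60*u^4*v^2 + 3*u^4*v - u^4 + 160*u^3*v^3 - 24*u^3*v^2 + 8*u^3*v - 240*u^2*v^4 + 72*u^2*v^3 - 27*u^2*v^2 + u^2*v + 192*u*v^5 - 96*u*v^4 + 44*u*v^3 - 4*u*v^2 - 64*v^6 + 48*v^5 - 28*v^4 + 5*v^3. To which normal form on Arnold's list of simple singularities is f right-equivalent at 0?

D4

The Hessian of f at 0 is [[0, 0], [0, 0]] with rank 0, so corank 2. A Groebner basis of the Jacobian ideal J(f) in C{u,v} is {v^3, u^2 - v^2, u*v - 2*v^2}; counting standard monomials gives mu = 4. Corank 2; j^3 = v*(u^2 - 4*u*v + 5*v^2) splits into three distinct lines over C (the quadratic factor has nonzero discriminant), so D_4.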